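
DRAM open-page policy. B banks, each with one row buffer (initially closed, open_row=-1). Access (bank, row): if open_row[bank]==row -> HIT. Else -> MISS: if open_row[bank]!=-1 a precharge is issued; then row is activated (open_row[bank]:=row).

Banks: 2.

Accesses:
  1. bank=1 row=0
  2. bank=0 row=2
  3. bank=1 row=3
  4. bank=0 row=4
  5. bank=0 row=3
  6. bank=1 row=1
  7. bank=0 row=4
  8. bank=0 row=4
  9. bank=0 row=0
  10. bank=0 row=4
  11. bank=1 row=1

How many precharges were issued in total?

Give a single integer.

Answer: 7

Derivation:
Acc 1: bank1 row0 -> MISS (open row0); precharges=0
Acc 2: bank0 row2 -> MISS (open row2); precharges=0
Acc 3: bank1 row3 -> MISS (open row3); precharges=1
Acc 4: bank0 row4 -> MISS (open row4); precharges=2
Acc 5: bank0 row3 -> MISS (open row3); precharges=3
Acc 6: bank1 row1 -> MISS (open row1); precharges=4
Acc 7: bank0 row4 -> MISS (open row4); precharges=5
Acc 8: bank0 row4 -> HIT
Acc 9: bank0 row0 -> MISS (open row0); precharges=6
Acc 10: bank0 row4 -> MISS (open row4); precharges=7
Acc 11: bank1 row1 -> HIT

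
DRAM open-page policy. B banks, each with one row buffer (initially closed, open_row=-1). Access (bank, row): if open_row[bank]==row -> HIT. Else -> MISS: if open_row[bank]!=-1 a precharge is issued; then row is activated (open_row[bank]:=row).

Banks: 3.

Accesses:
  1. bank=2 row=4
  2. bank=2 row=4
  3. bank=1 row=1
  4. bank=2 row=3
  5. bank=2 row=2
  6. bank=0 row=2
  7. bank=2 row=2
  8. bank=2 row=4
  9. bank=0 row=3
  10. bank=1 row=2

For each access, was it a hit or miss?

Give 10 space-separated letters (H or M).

Acc 1: bank2 row4 -> MISS (open row4); precharges=0
Acc 2: bank2 row4 -> HIT
Acc 3: bank1 row1 -> MISS (open row1); precharges=0
Acc 4: bank2 row3 -> MISS (open row3); precharges=1
Acc 5: bank2 row2 -> MISS (open row2); precharges=2
Acc 6: bank0 row2 -> MISS (open row2); precharges=2
Acc 7: bank2 row2 -> HIT
Acc 8: bank2 row4 -> MISS (open row4); precharges=3
Acc 9: bank0 row3 -> MISS (open row3); precharges=4
Acc 10: bank1 row2 -> MISS (open row2); precharges=5

Answer: M H M M M M H M M M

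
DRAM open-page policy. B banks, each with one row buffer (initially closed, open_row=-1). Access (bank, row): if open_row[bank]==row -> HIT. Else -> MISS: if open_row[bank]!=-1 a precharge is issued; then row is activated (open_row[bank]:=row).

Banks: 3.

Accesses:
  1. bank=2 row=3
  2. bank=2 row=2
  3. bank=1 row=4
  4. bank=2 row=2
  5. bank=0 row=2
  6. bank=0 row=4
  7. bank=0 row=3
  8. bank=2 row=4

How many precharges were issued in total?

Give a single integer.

Acc 1: bank2 row3 -> MISS (open row3); precharges=0
Acc 2: bank2 row2 -> MISS (open row2); precharges=1
Acc 3: bank1 row4 -> MISS (open row4); precharges=1
Acc 4: bank2 row2 -> HIT
Acc 5: bank0 row2 -> MISS (open row2); precharges=1
Acc 6: bank0 row4 -> MISS (open row4); precharges=2
Acc 7: bank0 row3 -> MISS (open row3); precharges=3
Acc 8: bank2 row4 -> MISS (open row4); precharges=4

Answer: 4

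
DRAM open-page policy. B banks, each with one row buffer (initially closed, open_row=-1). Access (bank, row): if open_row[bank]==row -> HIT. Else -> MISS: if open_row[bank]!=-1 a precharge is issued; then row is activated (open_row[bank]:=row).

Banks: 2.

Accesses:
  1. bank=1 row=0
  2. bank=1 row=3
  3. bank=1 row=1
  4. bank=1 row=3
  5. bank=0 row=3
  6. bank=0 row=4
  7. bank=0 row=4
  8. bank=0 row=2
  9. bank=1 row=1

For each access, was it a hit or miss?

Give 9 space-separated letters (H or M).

Acc 1: bank1 row0 -> MISS (open row0); precharges=0
Acc 2: bank1 row3 -> MISS (open row3); precharges=1
Acc 3: bank1 row1 -> MISS (open row1); precharges=2
Acc 4: bank1 row3 -> MISS (open row3); precharges=3
Acc 5: bank0 row3 -> MISS (open row3); precharges=3
Acc 6: bank0 row4 -> MISS (open row4); precharges=4
Acc 7: bank0 row4 -> HIT
Acc 8: bank0 row2 -> MISS (open row2); precharges=5
Acc 9: bank1 row1 -> MISS (open row1); precharges=6

Answer: M M M M M M H M M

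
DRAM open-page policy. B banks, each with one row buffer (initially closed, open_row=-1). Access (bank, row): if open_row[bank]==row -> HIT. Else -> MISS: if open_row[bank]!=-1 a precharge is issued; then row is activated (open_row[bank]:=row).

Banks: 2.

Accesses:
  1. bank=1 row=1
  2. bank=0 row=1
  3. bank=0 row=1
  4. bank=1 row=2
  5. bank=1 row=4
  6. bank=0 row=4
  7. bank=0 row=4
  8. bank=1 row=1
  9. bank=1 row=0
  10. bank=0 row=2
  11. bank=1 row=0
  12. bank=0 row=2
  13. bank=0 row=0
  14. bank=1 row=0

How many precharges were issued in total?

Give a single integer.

Acc 1: bank1 row1 -> MISS (open row1); precharges=0
Acc 2: bank0 row1 -> MISS (open row1); precharges=0
Acc 3: bank0 row1 -> HIT
Acc 4: bank1 row2 -> MISS (open row2); precharges=1
Acc 5: bank1 row4 -> MISS (open row4); precharges=2
Acc 6: bank0 row4 -> MISS (open row4); precharges=3
Acc 7: bank0 row4 -> HIT
Acc 8: bank1 row1 -> MISS (open row1); precharges=4
Acc 9: bank1 row0 -> MISS (open row0); precharges=5
Acc 10: bank0 row2 -> MISS (open row2); precharges=6
Acc 11: bank1 row0 -> HIT
Acc 12: bank0 row2 -> HIT
Acc 13: bank0 row0 -> MISS (open row0); precharges=7
Acc 14: bank1 row0 -> HIT

Answer: 7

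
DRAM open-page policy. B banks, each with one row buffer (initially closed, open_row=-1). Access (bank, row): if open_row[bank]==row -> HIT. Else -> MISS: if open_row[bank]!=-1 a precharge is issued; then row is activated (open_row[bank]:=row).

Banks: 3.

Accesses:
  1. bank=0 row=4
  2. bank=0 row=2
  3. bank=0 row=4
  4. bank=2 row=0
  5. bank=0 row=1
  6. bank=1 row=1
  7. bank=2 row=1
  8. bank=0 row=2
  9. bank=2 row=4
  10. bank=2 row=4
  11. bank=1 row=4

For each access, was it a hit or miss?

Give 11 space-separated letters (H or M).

Acc 1: bank0 row4 -> MISS (open row4); precharges=0
Acc 2: bank0 row2 -> MISS (open row2); precharges=1
Acc 3: bank0 row4 -> MISS (open row4); precharges=2
Acc 4: bank2 row0 -> MISS (open row0); precharges=2
Acc 5: bank0 row1 -> MISS (open row1); precharges=3
Acc 6: bank1 row1 -> MISS (open row1); precharges=3
Acc 7: bank2 row1 -> MISS (open row1); precharges=4
Acc 8: bank0 row2 -> MISS (open row2); precharges=5
Acc 9: bank2 row4 -> MISS (open row4); precharges=6
Acc 10: bank2 row4 -> HIT
Acc 11: bank1 row4 -> MISS (open row4); precharges=7

Answer: M M M M M M M M M H M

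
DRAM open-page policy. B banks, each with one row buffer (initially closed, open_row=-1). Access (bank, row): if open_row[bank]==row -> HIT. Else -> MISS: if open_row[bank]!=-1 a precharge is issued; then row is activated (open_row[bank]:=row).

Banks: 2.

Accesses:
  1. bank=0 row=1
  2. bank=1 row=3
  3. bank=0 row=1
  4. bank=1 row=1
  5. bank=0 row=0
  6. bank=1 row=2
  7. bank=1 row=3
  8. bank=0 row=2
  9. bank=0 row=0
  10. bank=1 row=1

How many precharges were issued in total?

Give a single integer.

Answer: 7

Derivation:
Acc 1: bank0 row1 -> MISS (open row1); precharges=0
Acc 2: bank1 row3 -> MISS (open row3); precharges=0
Acc 3: bank0 row1 -> HIT
Acc 4: bank1 row1 -> MISS (open row1); precharges=1
Acc 5: bank0 row0 -> MISS (open row0); precharges=2
Acc 6: bank1 row2 -> MISS (open row2); precharges=3
Acc 7: bank1 row3 -> MISS (open row3); precharges=4
Acc 8: bank0 row2 -> MISS (open row2); precharges=5
Acc 9: bank0 row0 -> MISS (open row0); precharges=6
Acc 10: bank1 row1 -> MISS (open row1); precharges=7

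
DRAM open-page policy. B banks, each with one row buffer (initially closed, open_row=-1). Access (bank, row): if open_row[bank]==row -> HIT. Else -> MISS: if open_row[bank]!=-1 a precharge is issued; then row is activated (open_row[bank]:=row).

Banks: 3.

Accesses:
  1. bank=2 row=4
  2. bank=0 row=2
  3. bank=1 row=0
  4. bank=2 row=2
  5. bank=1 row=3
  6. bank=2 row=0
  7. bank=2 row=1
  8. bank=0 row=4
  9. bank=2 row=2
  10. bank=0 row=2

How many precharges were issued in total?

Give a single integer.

Answer: 7

Derivation:
Acc 1: bank2 row4 -> MISS (open row4); precharges=0
Acc 2: bank0 row2 -> MISS (open row2); precharges=0
Acc 3: bank1 row0 -> MISS (open row0); precharges=0
Acc 4: bank2 row2 -> MISS (open row2); precharges=1
Acc 5: bank1 row3 -> MISS (open row3); precharges=2
Acc 6: bank2 row0 -> MISS (open row0); precharges=3
Acc 7: bank2 row1 -> MISS (open row1); precharges=4
Acc 8: bank0 row4 -> MISS (open row4); precharges=5
Acc 9: bank2 row2 -> MISS (open row2); precharges=6
Acc 10: bank0 row2 -> MISS (open row2); precharges=7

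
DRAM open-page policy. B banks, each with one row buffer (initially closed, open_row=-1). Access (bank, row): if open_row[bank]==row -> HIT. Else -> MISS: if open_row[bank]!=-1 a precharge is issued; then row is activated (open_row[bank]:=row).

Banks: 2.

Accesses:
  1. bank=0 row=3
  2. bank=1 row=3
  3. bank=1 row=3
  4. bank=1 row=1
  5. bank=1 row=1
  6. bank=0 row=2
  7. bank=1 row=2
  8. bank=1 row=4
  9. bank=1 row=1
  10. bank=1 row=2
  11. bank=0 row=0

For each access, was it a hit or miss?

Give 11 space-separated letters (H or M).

Answer: M M H M H M M M M M M

Derivation:
Acc 1: bank0 row3 -> MISS (open row3); precharges=0
Acc 2: bank1 row3 -> MISS (open row3); precharges=0
Acc 3: bank1 row3 -> HIT
Acc 4: bank1 row1 -> MISS (open row1); precharges=1
Acc 5: bank1 row1 -> HIT
Acc 6: bank0 row2 -> MISS (open row2); precharges=2
Acc 7: bank1 row2 -> MISS (open row2); precharges=3
Acc 8: bank1 row4 -> MISS (open row4); precharges=4
Acc 9: bank1 row1 -> MISS (open row1); precharges=5
Acc 10: bank1 row2 -> MISS (open row2); precharges=6
Acc 11: bank0 row0 -> MISS (open row0); precharges=7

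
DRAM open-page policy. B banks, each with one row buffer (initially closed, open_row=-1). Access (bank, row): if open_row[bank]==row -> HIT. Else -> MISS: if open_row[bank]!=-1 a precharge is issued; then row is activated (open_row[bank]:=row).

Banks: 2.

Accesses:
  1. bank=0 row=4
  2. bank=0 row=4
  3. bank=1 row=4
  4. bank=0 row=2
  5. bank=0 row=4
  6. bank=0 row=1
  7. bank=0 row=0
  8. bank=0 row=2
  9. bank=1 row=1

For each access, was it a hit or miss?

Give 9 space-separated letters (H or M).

Acc 1: bank0 row4 -> MISS (open row4); precharges=0
Acc 2: bank0 row4 -> HIT
Acc 3: bank1 row4 -> MISS (open row4); precharges=0
Acc 4: bank0 row2 -> MISS (open row2); precharges=1
Acc 5: bank0 row4 -> MISS (open row4); precharges=2
Acc 6: bank0 row1 -> MISS (open row1); precharges=3
Acc 7: bank0 row0 -> MISS (open row0); precharges=4
Acc 8: bank0 row2 -> MISS (open row2); precharges=5
Acc 9: bank1 row1 -> MISS (open row1); precharges=6

Answer: M H M M M M M M M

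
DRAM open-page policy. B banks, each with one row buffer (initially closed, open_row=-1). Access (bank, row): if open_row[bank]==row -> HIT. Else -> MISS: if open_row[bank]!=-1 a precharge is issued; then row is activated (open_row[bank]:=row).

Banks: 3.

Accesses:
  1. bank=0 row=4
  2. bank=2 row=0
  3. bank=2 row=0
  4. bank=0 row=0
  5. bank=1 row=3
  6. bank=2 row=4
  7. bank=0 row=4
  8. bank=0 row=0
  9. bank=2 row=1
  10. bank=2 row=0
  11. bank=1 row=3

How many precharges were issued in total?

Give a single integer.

Answer: 6

Derivation:
Acc 1: bank0 row4 -> MISS (open row4); precharges=0
Acc 2: bank2 row0 -> MISS (open row0); precharges=0
Acc 3: bank2 row0 -> HIT
Acc 4: bank0 row0 -> MISS (open row0); precharges=1
Acc 5: bank1 row3 -> MISS (open row3); precharges=1
Acc 6: bank2 row4 -> MISS (open row4); precharges=2
Acc 7: bank0 row4 -> MISS (open row4); precharges=3
Acc 8: bank0 row0 -> MISS (open row0); precharges=4
Acc 9: bank2 row1 -> MISS (open row1); precharges=5
Acc 10: bank2 row0 -> MISS (open row0); precharges=6
Acc 11: bank1 row3 -> HIT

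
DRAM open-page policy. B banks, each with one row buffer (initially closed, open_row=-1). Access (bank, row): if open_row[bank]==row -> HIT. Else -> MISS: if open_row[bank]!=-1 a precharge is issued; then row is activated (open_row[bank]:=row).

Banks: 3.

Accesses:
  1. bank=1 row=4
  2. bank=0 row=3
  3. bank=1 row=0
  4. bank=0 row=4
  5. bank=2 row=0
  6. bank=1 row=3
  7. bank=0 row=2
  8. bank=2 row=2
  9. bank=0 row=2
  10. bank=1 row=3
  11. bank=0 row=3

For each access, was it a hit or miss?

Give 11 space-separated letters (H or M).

Acc 1: bank1 row4 -> MISS (open row4); precharges=0
Acc 2: bank0 row3 -> MISS (open row3); precharges=0
Acc 3: bank1 row0 -> MISS (open row0); precharges=1
Acc 4: bank0 row4 -> MISS (open row4); precharges=2
Acc 5: bank2 row0 -> MISS (open row0); precharges=2
Acc 6: bank1 row3 -> MISS (open row3); precharges=3
Acc 7: bank0 row2 -> MISS (open row2); precharges=4
Acc 8: bank2 row2 -> MISS (open row2); precharges=5
Acc 9: bank0 row2 -> HIT
Acc 10: bank1 row3 -> HIT
Acc 11: bank0 row3 -> MISS (open row3); precharges=6

Answer: M M M M M M M M H H M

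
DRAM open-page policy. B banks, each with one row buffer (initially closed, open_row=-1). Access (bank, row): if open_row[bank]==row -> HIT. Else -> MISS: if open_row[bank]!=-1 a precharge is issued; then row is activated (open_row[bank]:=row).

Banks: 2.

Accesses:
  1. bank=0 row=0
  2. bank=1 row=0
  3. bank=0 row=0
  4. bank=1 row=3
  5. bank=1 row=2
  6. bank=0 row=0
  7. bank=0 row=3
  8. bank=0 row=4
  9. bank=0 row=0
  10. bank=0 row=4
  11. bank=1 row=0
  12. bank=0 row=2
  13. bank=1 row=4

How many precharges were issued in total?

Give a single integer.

Answer: 9

Derivation:
Acc 1: bank0 row0 -> MISS (open row0); precharges=0
Acc 2: bank1 row0 -> MISS (open row0); precharges=0
Acc 3: bank0 row0 -> HIT
Acc 4: bank1 row3 -> MISS (open row3); precharges=1
Acc 5: bank1 row2 -> MISS (open row2); precharges=2
Acc 6: bank0 row0 -> HIT
Acc 7: bank0 row3 -> MISS (open row3); precharges=3
Acc 8: bank0 row4 -> MISS (open row4); precharges=4
Acc 9: bank0 row0 -> MISS (open row0); precharges=5
Acc 10: bank0 row4 -> MISS (open row4); precharges=6
Acc 11: bank1 row0 -> MISS (open row0); precharges=7
Acc 12: bank0 row2 -> MISS (open row2); precharges=8
Acc 13: bank1 row4 -> MISS (open row4); precharges=9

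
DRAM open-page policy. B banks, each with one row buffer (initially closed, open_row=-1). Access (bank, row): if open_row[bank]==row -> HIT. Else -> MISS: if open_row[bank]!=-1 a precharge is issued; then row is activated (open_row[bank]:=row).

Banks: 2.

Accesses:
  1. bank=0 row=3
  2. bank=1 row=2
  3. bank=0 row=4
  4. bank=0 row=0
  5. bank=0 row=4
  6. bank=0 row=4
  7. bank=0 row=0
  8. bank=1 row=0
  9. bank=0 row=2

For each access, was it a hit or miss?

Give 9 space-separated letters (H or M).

Acc 1: bank0 row3 -> MISS (open row3); precharges=0
Acc 2: bank1 row2 -> MISS (open row2); precharges=0
Acc 3: bank0 row4 -> MISS (open row4); precharges=1
Acc 4: bank0 row0 -> MISS (open row0); precharges=2
Acc 5: bank0 row4 -> MISS (open row4); precharges=3
Acc 6: bank0 row4 -> HIT
Acc 7: bank0 row0 -> MISS (open row0); precharges=4
Acc 8: bank1 row0 -> MISS (open row0); precharges=5
Acc 9: bank0 row2 -> MISS (open row2); precharges=6

Answer: M M M M M H M M M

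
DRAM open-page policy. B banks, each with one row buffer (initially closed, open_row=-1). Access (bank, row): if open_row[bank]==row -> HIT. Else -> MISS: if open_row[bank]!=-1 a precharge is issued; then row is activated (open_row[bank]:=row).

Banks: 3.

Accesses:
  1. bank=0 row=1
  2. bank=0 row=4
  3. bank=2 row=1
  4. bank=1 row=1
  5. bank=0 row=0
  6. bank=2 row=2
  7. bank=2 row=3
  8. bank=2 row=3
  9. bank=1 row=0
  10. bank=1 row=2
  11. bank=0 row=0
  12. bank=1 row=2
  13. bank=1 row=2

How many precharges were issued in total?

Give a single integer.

Answer: 6

Derivation:
Acc 1: bank0 row1 -> MISS (open row1); precharges=0
Acc 2: bank0 row4 -> MISS (open row4); precharges=1
Acc 3: bank2 row1 -> MISS (open row1); precharges=1
Acc 4: bank1 row1 -> MISS (open row1); precharges=1
Acc 5: bank0 row0 -> MISS (open row0); precharges=2
Acc 6: bank2 row2 -> MISS (open row2); precharges=3
Acc 7: bank2 row3 -> MISS (open row3); precharges=4
Acc 8: bank2 row3 -> HIT
Acc 9: bank1 row0 -> MISS (open row0); precharges=5
Acc 10: bank1 row2 -> MISS (open row2); precharges=6
Acc 11: bank0 row0 -> HIT
Acc 12: bank1 row2 -> HIT
Acc 13: bank1 row2 -> HIT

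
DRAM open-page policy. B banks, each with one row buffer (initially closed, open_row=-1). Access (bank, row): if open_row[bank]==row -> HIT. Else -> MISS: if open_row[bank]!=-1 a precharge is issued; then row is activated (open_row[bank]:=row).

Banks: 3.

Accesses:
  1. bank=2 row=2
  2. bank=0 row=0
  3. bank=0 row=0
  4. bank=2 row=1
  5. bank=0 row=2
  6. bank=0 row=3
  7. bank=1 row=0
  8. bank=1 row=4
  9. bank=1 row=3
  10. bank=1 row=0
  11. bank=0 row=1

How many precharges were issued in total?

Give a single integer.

Acc 1: bank2 row2 -> MISS (open row2); precharges=0
Acc 2: bank0 row0 -> MISS (open row0); precharges=0
Acc 3: bank0 row0 -> HIT
Acc 4: bank2 row1 -> MISS (open row1); precharges=1
Acc 5: bank0 row2 -> MISS (open row2); precharges=2
Acc 6: bank0 row3 -> MISS (open row3); precharges=3
Acc 7: bank1 row0 -> MISS (open row0); precharges=3
Acc 8: bank1 row4 -> MISS (open row4); precharges=4
Acc 9: bank1 row3 -> MISS (open row3); precharges=5
Acc 10: bank1 row0 -> MISS (open row0); precharges=6
Acc 11: bank0 row1 -> MISS (open row1); precharges=7

Answer: 7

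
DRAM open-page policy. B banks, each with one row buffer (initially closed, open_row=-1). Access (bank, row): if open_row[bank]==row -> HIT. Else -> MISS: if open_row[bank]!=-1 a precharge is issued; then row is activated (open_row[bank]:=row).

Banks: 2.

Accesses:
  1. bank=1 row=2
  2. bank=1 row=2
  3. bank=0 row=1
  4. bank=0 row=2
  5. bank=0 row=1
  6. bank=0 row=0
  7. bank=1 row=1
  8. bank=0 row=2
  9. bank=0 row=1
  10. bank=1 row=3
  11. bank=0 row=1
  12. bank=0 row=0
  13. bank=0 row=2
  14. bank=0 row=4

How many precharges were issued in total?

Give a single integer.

Answer: 10

Derivation:
Acc 1: bank1 row2 -> MISS (open row2); precharges=0
Acc 2: bank1 row2 -> HIT
Acc 3: bank0 row1 -> MISS (open row1); precharges=0
Acc 4: bank0 row2 -> MISS (open row2); precharges=1
Acc 5: bank0 row1 -> MISS (open row1); precharges=2
Acc 6: bank0 row0 -> MISS (open row0); precharges=3
Acc 7: bank1 row1 -> MISS (open row1); precharges=4
Acc 8: bank0 row2 -> MISS (open row2); precharges=5
Acc 9: bank0 row1 -> MISS (open row1); precharges=6
Acc 10: bank1 row3 -> MISS (open row3); precharges=7
Acc 11: bank0 row1 -> HIT
Acc 12: bank0 row0 -> MISS (open row0); precharges=8
Acc 13: bank0 row2 -> MISS (open row2); precharges=9
Acc 14: bank0 row4 -> MISS (open row4); precharges=10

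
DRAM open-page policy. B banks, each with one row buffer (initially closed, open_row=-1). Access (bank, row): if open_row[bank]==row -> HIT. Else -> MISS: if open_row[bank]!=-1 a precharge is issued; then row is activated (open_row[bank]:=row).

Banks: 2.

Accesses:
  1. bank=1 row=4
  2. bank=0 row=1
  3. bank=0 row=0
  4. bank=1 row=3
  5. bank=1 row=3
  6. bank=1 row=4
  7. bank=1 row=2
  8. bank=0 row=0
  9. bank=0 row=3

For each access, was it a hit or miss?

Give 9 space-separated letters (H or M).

Acc 1: bank1 row4 -> MISS (open row4); precharges=0
Acc 2: bank0 row1 -> MISS (open row1); precharges=0
Acc 3: bank0 row0 -> MISS (open row0); precharges=1
Acc 4: bank1 row3 -> MISS (open row3); precharges=2
Acc 5: bank1 row3 -> HIT
Acc 6: bank1 row4 -> MISS (open row4); precharges=3
Acc 7: bank1 row2 -> MISS (open row2); precharges=4
Acc 8: bank0 row0 -> HIT
Acc 9: bank0 row3 -> MISS (open row3); precharges=5

Answer: M M M M H M M H M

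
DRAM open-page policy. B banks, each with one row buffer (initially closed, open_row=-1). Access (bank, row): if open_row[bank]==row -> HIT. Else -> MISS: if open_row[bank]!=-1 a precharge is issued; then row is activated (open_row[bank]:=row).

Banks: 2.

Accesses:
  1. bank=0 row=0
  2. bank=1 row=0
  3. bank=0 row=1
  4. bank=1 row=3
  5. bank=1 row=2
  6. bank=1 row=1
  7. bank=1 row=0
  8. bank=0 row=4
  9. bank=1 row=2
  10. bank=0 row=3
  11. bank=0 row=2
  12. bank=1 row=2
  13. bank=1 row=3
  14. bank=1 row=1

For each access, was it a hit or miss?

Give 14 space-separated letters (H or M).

Acc 1: bank0 row0 -> MISS (open row0); precharges=0
Acc 2: bank1 row0 -> MISS (open row0); precharges=0
Acc 3: bank0 row1 -> MISS (open row1); precharges=1
Acc 4: bank1 row3 -> MISS (open row3); precharges=2
Acc 5: bank1 row2 -> MISS (open row2); precharges=3
Acc 6: bank1 row1 -> MISS (open row1); precharges=4
Acc 7: bank1 row0 -> MISS (open row0); precharges=5
Acc 8: bank0 row4 -> MISS (open row4); precharges=6
Acc 9: bank1 row2 -> MISS (open row2); precharges=7
Acc 10: bank0 row3 -> MISS (open row3); precharges=8
Acc 11: bank0 row2 -> MISS (open row2); precharges=9
Acc 12: bank1 row2 -> HIT
Acc 13: bank1 row3 -> MISS (open row3); precharges=10
Acc 14: bank1 row1 -> MISS (open row1); precharges=11

Answer: M M M M M M M M M M M H M M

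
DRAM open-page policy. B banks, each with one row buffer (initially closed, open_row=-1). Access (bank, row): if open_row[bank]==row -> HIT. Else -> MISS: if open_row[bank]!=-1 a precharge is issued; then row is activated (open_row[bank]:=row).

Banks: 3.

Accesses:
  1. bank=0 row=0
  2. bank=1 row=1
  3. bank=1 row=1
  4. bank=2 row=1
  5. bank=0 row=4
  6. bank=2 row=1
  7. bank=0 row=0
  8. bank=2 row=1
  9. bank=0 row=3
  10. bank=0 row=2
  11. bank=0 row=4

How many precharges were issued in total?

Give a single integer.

Acc 1: bank0 row0 -> MISS (open row0); precharges=0
Acc 2: bank1 row1 -> MISS (open row1); precharges=0
Acc 3: bank1 row1 -> HIT
Acc 4: bank2 row1 -> MISS (open row1); precharges=0
Acc 5: bank0 row4 -> MISS (open row4); precharges=1
Acc 6: bank2 row1 -> HIT
Acc 7: bank0 row0 -> MISS (open row0); precharges=2
Acc 8: bank2 row1 -> HIT
Acc 9: bank0 row3 -> MISS (open row3); precharges=3
Acc 10: bank0 row2 -> MISS (open row2); precharges=4
Acc 11: bank0 row4 -> MISS (open row4); precharges=5

Answer: 5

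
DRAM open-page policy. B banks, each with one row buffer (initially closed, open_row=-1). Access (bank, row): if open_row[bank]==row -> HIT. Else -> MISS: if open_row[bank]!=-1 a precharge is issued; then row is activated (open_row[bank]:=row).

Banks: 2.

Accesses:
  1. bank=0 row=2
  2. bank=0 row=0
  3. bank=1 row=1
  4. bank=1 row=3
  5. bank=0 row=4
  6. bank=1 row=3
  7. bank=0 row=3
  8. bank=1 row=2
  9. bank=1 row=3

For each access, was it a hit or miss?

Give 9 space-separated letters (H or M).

Acc 1: bank0 row2 -> MISS (open row2); precharges=0
Acc 2: bank0 row0 -> MISS (open row0); precharges=1
Acc 3: bank1 row1 -> MISS (open row1); precharges=1
Acc 4: bank1 row3 -> MISS (open row3); precharges=2
Acc 5: bank0 row4 -> MISS (open row4); precharges=3
Acc 6: bank1 row3 -> HIT
Acc 7: bank0 row3 -> MISS (open row3); precharges=4
Acc 8: bank1 row2 -> MISS (open row2); precharges=5
Acc 9: bank1 row3 -> MISS (open row3); precharges=6

Answer: M M M M M H M M M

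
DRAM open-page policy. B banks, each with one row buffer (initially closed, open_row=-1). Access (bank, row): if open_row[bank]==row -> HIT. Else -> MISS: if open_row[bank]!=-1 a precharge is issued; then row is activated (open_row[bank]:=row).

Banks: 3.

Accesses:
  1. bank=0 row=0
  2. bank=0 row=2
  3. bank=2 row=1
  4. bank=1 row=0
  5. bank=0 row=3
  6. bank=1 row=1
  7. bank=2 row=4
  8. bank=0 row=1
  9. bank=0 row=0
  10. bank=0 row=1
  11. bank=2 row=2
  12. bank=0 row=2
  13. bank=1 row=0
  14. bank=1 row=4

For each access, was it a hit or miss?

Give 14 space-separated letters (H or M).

Acc 1: bank0 row0 -> MISS (open row0); precharges=0
Acc 2: bank0 row2 -> MISS (open row2); precharges=1
Acc 3: bank2 row1 -> MISS (open row1); precharges=1
Acc 4: bank1 row0 -> MISS (open row0); precharges=1
Acc 5: bank0 row3 -> MISS (open row3); precharges=2
Acc 6: bank1 row1 -> MISS (open row1); precharges=3
Acc 7: bank2 row4 -> MISS (open row4); precharges=4
Acc 8: bank0 row1 -> MISS (open row1); precharges=5
Acc 9: bank0 row0 -> MISS (open row0); precharges=6
Acc 10: bank0 row1 -> MISS (open row1); precharges=7
Acc 11: bank2 row2 -> MISS (open row2); precharges=8
Acc 12: bank0 row2 -> MISS (open row2); precharges=9
Acc 13: bank1 row0 -> MISS (open row0); precharges=10
Acc 14: bank1 row4 -> MISS (open row4); precharges=11

Answer: M M M M M M M M M M M M M M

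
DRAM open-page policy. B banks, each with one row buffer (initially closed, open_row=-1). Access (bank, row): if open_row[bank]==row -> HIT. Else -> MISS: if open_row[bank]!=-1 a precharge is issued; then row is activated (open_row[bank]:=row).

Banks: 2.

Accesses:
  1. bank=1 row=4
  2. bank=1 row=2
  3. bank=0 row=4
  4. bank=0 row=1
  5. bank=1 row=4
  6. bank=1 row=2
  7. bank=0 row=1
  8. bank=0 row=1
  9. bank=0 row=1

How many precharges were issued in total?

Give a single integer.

Acc 1: bank1 row4 -> MISS (open row4); precharges=0
Acc 2: bank1 row2 -> MISS (open row2); precharges=1
Acc 3: bank0 row4 -> MISS (open row4); precharges=1
Acc 4: bank0 row1 -> MISS (open row1); precharges=2
Acc 5: bank1 row4 -> MISS (open row4); precharges=3
Acc 6: bank1 row2 -> MISS (open row2); precharges=4
Acc 7: bank0 row1 -> HIT
Acc 8: bank0 row1 -> HIT
Acc 9: bank0 row1 -> HIT

Answer: 4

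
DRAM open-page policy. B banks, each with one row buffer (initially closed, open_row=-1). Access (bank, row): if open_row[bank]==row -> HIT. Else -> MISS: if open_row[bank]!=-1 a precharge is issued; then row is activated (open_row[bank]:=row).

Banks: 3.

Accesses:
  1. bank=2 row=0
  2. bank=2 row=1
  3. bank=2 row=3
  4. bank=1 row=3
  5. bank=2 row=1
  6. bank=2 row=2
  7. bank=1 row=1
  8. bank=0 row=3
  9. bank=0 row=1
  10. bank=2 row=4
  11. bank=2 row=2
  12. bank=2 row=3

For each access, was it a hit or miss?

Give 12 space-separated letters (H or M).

Acc 1: bank2 row0 -> MISS (open row0); precharges=0
Acc 2: bank2 row1 -> MISS (open row1); precharges=1
Acc 3: bank2 row3 -> MISS (open row3); precharges=2
Acc 4: bank1 row3 -> MISS (open row3); precharges=2
Acc 5: bank2 row1 -> MISS (open row1); precharges=3
Acc 6: bank2 row2 -> MISS (open row2); precharges=4
Acc 7: bank1 row1 -> MISS (open row1); precharges=5
Acc 8: bank0 row3 -> MISS (open row3); precharges=5
Acc 9: bank0 row1 -> MISS (open row1); precharges=6
Acc 10: bank2 row4 -> MISS (open row4); precharges=7
Acc 11: bank2 row2 -> MISS (open row2); precharges=8
Acc 12: bank2 row3 -> MISS (open row3); precharges=9

Answer: M M M M M M M M M M M M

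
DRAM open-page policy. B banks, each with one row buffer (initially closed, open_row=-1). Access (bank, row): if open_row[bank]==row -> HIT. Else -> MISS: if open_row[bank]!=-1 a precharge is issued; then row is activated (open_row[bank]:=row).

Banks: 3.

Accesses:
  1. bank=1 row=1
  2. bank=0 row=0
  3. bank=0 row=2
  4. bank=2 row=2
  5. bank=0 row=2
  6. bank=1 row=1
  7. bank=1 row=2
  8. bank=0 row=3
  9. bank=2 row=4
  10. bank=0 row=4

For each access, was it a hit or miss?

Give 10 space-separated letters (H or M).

Acc 1: bank1 row1 -> MISS (open row1); precharges=0
Acc 2: bank0 row0 -> MISS (open row0); precharges=0
Acc 3: bank0 row2 -> MISS (open row2); precharges=1
Acc 4: bank2 row2 -> MISS (open row2); precharges=1
Acc 5: bank0 row2 -> HIT
Acc 6: bank1 row1 -> HIT
Acc 7: bank1 row2 -> MISS (open row2); precharges=2
Acc 8: bank0 row3 -> MISS (open row3); precharges=3
Acc 9: bank2 row4 -> MISS (open row4); precharges=4
Acc 10: bank0 row4 -> MISS (open row4); precharges=5

Answer: M M M M H H M M M M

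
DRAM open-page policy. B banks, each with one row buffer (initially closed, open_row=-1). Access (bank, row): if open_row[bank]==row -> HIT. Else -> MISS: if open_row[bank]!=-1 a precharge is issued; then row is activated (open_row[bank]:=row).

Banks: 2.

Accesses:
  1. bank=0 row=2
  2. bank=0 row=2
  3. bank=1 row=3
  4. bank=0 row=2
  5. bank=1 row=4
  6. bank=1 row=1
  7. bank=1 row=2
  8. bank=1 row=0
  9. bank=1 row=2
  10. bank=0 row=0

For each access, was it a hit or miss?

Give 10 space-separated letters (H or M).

Answer: M H M H M M M M M M

Derivation:
Acc 1: bank0 row2 -> MISS (open row2); precharges=0
Acc 2: bank0 row2 -> HIT
Acc 3: bank1 row3 -> MISS (open row3); precharges=0
Acc 4: bank0 row2 -> HIT
Acc 5: bank1 row4 -> MISS (open row4); precharges=1
Acc 6: bank1 row1 -> MISS (open row1); precharges=2
Acc 7: bank1 row2 -> MISS (open row2); precharges=3
Acc 8: bank1 row0 -> MISS (open row0); precharges=4
Acc 9: bank1 row2 -> MISS (open row2); precharges=5
Acc 10: bank0 row0 -> MISS (open row0); precharges=6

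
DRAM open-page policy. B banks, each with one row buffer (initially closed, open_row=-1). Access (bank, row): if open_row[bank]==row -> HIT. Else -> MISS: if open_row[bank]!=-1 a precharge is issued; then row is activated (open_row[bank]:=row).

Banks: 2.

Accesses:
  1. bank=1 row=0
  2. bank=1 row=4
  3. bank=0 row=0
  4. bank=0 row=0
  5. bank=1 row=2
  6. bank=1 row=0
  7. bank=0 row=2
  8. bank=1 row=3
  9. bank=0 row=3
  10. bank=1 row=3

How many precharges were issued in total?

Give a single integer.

Answer: 6

Derivation:
Acc 1: bank1 row0 -> MISS (open row0); precharges=0
Acc 2: bank1 row4 -> MISS (open row4); precharges=1
Acc 3: bank0 row0 -> MISS (open row0); precharges=1
Acc 4: bank0 row0 -> HIT
Acc 5: bank1 row2 -> MISS (open row2); precharges=2
Acc 6: bank1 row0 -> MISS (open row0); precharges=3
Acc 7: bank0 row2 -> MISS (open row2); precharges=4
Acc 8: bank1 row3 -> MISS (open row3); precharges=5
Acc 9: bank0 row3 -> MISS (open row3); precharges=6
Acc 10: bank1 row3 -> HIT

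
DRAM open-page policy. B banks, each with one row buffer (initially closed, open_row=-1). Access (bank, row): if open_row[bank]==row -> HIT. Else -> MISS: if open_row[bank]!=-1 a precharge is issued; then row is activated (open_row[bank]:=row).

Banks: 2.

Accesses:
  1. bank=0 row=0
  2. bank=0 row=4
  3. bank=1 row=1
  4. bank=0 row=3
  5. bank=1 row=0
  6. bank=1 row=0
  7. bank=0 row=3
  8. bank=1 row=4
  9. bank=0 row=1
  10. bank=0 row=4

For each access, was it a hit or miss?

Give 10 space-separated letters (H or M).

Acc 1: bank0 row0 -> MISS (open row0); precharges=0
Acc 2: bank0 row4 -> MISS (open row4); precharges=1
Acc 3: bank1 row1 -> MISS (open row1); precharges=1
Acc 4: bank0 row3 -> MISS (open row3); precharges=2
Acc 5: bank1 row0 -> MISS (open row0); precharges=3
Acc 6: bank1 row0 -> HIT
Acc 7: bank0 row3 -> HIT
Acc 8: bank1 row4 -> MISS (open row4); precharges=4
Acc 9: bank0 row1 -> MISS (open row1); precharges=5
Acc 10: bank0 row4 -> MISS (open row4); precharges=6

Answer: M M M M M H H M M M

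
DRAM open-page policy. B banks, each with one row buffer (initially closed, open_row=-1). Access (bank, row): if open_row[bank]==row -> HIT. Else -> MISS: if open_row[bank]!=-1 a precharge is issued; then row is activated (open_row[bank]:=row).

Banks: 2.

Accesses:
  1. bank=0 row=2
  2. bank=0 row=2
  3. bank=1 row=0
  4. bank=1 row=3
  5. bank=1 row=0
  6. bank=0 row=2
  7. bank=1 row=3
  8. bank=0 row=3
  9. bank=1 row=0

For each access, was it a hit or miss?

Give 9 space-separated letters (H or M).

Acc 1: bank0 row2 -> MISS (open row2); precharges=0
Acc 2: bank0 row2 -> HIT
Acc 3: bank1 row0 -> MISS (open row0); precharges=0
Acc 4: bank1 row3 -> MISS (open row3); precharges=1
Acc 5: bank1 row0 -> MISS (open row0); precharges=2
Acc 6: bank0 row2 -> HIT
Acc 7: bank1 row3 -> MISS (open row3); precharges=3
Acc 8: bank0 row3 -> MISS (open row3); precharges=4
Acc 9: bank1 row0 -> MISS (open row0); precharges=5

Answer: M H M M M H M M M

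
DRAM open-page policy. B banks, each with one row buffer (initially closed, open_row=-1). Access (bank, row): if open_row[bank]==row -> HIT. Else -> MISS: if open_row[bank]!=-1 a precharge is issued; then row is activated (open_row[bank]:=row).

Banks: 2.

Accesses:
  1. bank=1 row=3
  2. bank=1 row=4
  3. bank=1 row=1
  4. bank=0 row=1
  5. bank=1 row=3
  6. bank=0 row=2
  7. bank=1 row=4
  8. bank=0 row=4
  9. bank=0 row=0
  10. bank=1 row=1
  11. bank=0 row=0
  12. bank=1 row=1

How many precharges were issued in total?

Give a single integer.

Acc 1: bank1 row3 -> MISS (open row3); precharges=0
Acc 2: bank1 row4 -> MISS (open row4); precharges=1
Acc 3: bank1 row1 -> MISS (open row1); precharges=2
Acc 4: bank0 row1 -> MISS (open row1); precharges=2
Acc 5: bank1 row3 -> MISS (open row3); precharges=3
Acc 6: bank0 row2 -> MISS (open row2); precharges=4
Acc 7: bank1 row4 -> MISS (open row4); precharges=5
Acc 8: bank0 row4 -> MISS (open row4); precharges=6
Acc 9: bank0 row0 -> MISS (open row0); precharges=7
Acc 10: bank1 row1 -> MISS (open row1); precharges=8
Acc 11: bank0 row0 -> HIT
Acc 12: bank1 row1 -> HIT

Answer: 8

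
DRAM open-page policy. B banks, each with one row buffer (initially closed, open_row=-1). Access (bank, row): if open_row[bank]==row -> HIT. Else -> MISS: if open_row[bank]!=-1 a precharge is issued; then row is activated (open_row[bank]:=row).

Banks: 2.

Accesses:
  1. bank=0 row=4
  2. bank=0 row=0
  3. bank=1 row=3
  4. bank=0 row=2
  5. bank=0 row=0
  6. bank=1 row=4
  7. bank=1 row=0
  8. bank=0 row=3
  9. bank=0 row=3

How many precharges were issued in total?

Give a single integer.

Answer: 6

Derivation:
Acc 1: bank0 row4 -> MISS (open row4); precharges=0
Acc 2: bank0 row0 -> MISS (open row0); precharges=1
Acc 3: bank1 row3 -> MISS (open row3); precharges=1
Acc 4: bank0 row2 -> MISS (open row2); precharges=2
Acc 5: bank0 row0 -> MISS (open row0); precharges=3
Acc 6: bank1 row4 -> MISS (open row4); precharges=4
Acc 7: bank1 row0 -> MISS (open row0); precharges=5
Acc 8: bank0 row3 -> MISS (open row3); precharges=6
Acc 9: bank0 row3 -> HIT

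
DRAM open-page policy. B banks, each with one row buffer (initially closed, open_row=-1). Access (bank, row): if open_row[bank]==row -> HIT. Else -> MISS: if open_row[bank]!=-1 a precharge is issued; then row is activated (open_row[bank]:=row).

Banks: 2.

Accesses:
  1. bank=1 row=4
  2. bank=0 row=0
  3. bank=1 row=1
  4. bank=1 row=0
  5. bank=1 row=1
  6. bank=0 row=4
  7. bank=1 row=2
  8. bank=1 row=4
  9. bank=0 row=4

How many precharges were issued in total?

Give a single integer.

Acc 1: bank1 row4 -> MISS (open row4); precharges=0
Acc 2: bank0 row0 -> MISS (open row0); precharges=0
Acc 3: bank1 row1 -> MISS (open row1); precharges=1
Acc 4: bank1 row0 -> MISS (open row0); precharges=2
Acc 5: bank1 row1 -> MISS (open row1); precharges=3
Acc 6: bank0 row4 -> MISS (open row4); precharges=4
Acc 7: bank1 row2 -> MISS (open row2); precharges=5
Acc 8: bank1 row4 -> MISS (open row4); precharges=6
Acc 9: bank0 row4 -> HIT

Answer: 6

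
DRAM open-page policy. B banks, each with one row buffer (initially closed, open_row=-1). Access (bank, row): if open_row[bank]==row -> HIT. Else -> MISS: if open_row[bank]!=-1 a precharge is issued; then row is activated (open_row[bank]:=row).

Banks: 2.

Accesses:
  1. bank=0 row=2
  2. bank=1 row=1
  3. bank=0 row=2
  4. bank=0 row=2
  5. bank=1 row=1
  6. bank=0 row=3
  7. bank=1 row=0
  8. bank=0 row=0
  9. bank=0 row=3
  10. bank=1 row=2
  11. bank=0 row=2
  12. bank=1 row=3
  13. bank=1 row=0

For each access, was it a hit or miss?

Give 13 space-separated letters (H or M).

Acc 1: bank0 row2 -> MISS (open row2); precharges=0
Acc 2: bank1 row1 -> MISS (open row1); precharges=0
Acc 3: bank0 row2 -> HIT
Acc 4: bank0 row2 -> HIT
Acc 5: bank1 row1 -> HIT
Acc 6: bank0 row3 -> MISS (open row3); precharges=1
Acc 7: bank1 row0 -> MISS (open row0); precharges=2
Acc 8: bank0 row0 -> MISS (open row0); precharges=3
Acc 9: bank0 row3 -> MISS (open row3); precharges=4
Acc 10: bank1 row2 -> MISS (open row2); precharges=5
Acc 11: bank0 row2 -> MISS (open row2); precharges=6
Acc 12: bank1 row3 -> MISS (open row3); precharges=7
Acc 13: bank1 row0 -> MISS (open row0); precharges=8

Answer: M M H H H M M M M M M M M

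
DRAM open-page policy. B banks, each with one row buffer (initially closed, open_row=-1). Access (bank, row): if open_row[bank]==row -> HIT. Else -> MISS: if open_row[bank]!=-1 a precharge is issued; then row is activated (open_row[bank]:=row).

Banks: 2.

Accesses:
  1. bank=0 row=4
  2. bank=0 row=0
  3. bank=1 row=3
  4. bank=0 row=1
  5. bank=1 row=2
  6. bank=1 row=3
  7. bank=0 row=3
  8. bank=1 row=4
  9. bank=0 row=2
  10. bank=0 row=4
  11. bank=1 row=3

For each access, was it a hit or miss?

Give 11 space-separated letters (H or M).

Acc 1: bank0 row4 -> MISS (open row4); precharges=0
Acc 2: bank0 row0 -> MISS (open row0); precharges=1
Acc 3: bank1 row3 -> MISS (open row3); precharges=1
Acc 4: bank0 row1 -> MISS (open row1); precharges=2
Acc 5: bank1 row2 -> MISS (open row2); precharges=3
Acc 6: bank1 row3 -> MISS (open row3); precharges=4
Acc 7: bank0 row3 -> MISS (open row3); precharges=5
Acc 8: bank1 row4 -> MISS (open row4); precharges=6
Acc 9: bank0 row2 -> MISS (open row2); precharges=7
Acc 10: bank0 row4 -> MISS (open row4); precharges=8
Acc 11: bank1 row3 -> MISS (open row3); precharges=9

Answer: M M M M M M M M M M M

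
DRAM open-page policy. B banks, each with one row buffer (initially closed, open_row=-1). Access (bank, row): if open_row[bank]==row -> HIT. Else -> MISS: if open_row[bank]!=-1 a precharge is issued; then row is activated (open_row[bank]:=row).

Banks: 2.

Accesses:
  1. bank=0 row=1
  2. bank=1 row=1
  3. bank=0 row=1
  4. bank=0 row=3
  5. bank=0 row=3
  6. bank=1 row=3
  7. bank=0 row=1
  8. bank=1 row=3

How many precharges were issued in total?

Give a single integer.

Acc 1: bank0 row1 -> MISS (open row1); precharges=0
Acc 2: bank1 row1 -> MISS (open row1); precharges=0
Acc 3: bank0 row1 -> HIT
Acc 4: bank0 row3 -> MISS (open row3); precharges=1
Acc 5: bank0 row3 -> HIT
Acc 6: bank1 row3 -> MISS (open row3); precharges=2
Acc 7: bank0 row1 -> MISS (open row1); precharges=3
Acc 8: bank1 row3 -> HIT

Answer: 3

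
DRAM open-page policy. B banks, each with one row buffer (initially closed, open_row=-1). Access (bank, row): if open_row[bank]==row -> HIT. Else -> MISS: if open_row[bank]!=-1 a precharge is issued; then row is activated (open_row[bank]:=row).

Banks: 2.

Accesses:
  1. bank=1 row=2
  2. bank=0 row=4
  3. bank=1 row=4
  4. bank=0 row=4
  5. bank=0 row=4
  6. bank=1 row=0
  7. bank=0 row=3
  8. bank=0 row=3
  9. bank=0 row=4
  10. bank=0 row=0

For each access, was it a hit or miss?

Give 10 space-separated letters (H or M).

Answer: M M M H H M M H M M

Derivation:
Acc 1: bank1 row2 -> MISS (open row2); precharges=0
Acc 2: bank0 row4 -> MISS (open row4); precharges=0
Acc 3: bank1 row4 -> MISS (open row4); precharges=1
Acc 4: bank0 row4 -> HIT
Acc 5: bank0 row4 -> HIT
Acc 6: bank1 row0 -> MISS (open row0); precharges=2
Acc 7: bank0 row3 -> MISS (open row3); precharges=3
Acc 8: bank0 row3 -> HIT
Acc 9: bank0 row4 -> MISS (open row4); precharges=4
Acc 10: bank0 row0 -> MISS (open row0); precharges=5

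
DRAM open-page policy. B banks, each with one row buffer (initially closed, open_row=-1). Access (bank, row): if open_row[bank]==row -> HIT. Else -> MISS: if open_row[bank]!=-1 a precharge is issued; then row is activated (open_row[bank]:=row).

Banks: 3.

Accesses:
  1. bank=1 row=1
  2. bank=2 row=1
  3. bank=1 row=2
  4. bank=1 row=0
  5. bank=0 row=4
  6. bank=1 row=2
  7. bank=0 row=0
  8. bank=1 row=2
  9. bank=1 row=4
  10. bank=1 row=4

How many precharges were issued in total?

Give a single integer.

Answer: 5

Derivation:
Acc 1: bank1 row1 -> MISS (open row1); precharges=0
Acc 2: bank2 row1 -> MISS (open row1); precharges=0
Acc 3: bank1 row2 -> MISS (open row2); precharges=1
Acc 4: bank1 row0 -> MISS (open row0); precharges=2
Acc 5: bank0 row4 -> MISS (open row4); precharges=2
Acc 6: bank1 row2 -> MISS (open row2); precharges=3
Acc 7: bank0 row0 -> MISS (open row0); precharges=4
Acc 8: bank1 row2 -> HIT
Acc 9: bank1 row4 -> MISS (open row4); precharges=5
Acc 10: bank1 row4 -> HIT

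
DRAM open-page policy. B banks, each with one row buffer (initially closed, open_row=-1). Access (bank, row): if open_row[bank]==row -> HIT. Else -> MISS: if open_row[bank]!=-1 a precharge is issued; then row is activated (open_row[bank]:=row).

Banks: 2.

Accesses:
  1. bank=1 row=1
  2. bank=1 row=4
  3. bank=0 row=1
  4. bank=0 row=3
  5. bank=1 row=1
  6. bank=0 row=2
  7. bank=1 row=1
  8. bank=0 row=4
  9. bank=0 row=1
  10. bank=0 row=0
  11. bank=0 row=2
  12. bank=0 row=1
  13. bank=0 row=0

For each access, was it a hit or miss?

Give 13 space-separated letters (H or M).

Answer: M M M M M M H M M M M M M

Derivation:
Acc 1: bank1 row1 -> MISS (open row1); precharges=0
Acc 2: bank1 row4 -> MISS (open row4); precharges=1
Acc 3: bank0 row1 -> MISS (open row1); precharges=1
Acc 4: bank0 row3 -> MISS (open row3); precharges=2
Acc 5: bank1 row1 -> MISS (open row1); precharges=3
Acc 6: bank0 row2 -> MISS (open row2); precharges=4
Acc 7: bank1 row1 -> HIT
Acc 8: bank0 row4 -> MISS (open row4); precharges=5
Acc 9: bank0 row1 -> MISS (open row1); precharges=6
Acc 10: bank0 row0 -> MISS (open row0); precharges=7
Acc 11: bank0 row2 -> MISS (open row2); precharges=8
Acc 12: bank0 row1 -> MISS (open row1); precharges=9
Acc 13: bank0 row0 -> MISS (open row0); precharges=10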